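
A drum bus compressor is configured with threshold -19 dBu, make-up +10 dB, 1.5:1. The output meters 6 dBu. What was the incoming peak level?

3.5 dBu

Stripping the +10 dB make-up gives -4 dBu at the gain stage.
Post-compression overshoot = -4 − (-19) = 15 dB.
Undo the ratio: input overshoot = 15 × 1.5 = 22.5 dB, giving input = 3.5 dBu.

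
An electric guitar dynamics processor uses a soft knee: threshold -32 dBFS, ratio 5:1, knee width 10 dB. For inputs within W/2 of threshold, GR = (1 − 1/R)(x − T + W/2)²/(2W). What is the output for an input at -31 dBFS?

x − T + W/2 = -31 − (-32) + 5 = 6.
GR = (1 − 1/5) × 6² / 20 = 0.8 × 36 / 20 = 1.44 dB.
Output = -31 − 1.44 = -32.44 dBFS.

-32.44 dBFS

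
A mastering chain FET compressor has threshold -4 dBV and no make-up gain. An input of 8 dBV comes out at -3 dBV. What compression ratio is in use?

Input overshoot = 8 − (-4) = 12 dB; output overshoot = -3 − (-4) = 1 dB.
Ratio = 12 / 1 = 12.

12:1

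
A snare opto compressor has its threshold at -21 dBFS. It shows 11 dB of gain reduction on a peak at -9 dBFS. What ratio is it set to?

Input overshoot = -9 − (-21) = 12 dB.
Output overshoot = 12 − 11 = 1 dB.
Ratio = input overshoot / output overshoot = 12 / 1 = 12.

12:1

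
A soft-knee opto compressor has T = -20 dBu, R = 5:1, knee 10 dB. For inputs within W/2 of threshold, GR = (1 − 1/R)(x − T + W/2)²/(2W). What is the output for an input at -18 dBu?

-19.96 dBu

x − T + W/2 = -18 − (-20) + 5 = 7.
GR = (1 − 1/5) × 7² / 20 = 0.8 × 49 / 20 = 1.96 dB.
Output = -18 − 1.96 = -19.96 dBu.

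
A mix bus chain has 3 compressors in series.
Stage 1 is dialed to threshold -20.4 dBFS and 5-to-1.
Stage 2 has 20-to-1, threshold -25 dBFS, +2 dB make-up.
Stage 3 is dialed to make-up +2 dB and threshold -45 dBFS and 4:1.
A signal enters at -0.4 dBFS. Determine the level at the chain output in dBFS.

Stage 1: 20 dB above -20.4 dBFS, reduced 5:1 to 4 dB above → -16.4 dBFS.
Stage 2: -16.4 dBFS is 8.6 dB over -25 dBFS; at 20:1 that becomes 0.43 dB over, giving -24.57 dBFS; +2 dB make-up → -22.57 dBFS.
Stage 3: overshoot 22.43 dB → 22.43/4 = 5.6075 dB → -39.3925 dBFS; +2 dB make-up → -37.3925 dBFS.

-37.3925 dBFS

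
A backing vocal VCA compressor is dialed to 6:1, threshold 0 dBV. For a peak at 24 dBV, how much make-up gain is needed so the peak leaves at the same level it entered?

20 dB

Overshoot 24 dB → 24/6 = 4 dB after compression, so the compressed level is 0 + 4 = 4 dBV.
Make-up = target − compressed = 24 − 4 = 20 dB.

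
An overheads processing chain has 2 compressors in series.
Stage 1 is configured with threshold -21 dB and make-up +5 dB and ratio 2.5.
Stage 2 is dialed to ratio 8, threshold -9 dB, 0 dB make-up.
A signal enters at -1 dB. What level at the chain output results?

Stage 1: 20 dB above -21 dB, reduced 2.5:1 to 8 dB above → -13 dB; +5 dB make-up → -8 dB.
Stage 2: -8 dB is 1 dB over -9 dB; at 8:1 that becomes 0.125 dB over, giving -8.875 dB.

-8.875 dB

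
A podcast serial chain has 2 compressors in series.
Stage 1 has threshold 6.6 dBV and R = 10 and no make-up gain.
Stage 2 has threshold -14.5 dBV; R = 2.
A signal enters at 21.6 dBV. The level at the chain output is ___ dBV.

-3.2 dBV

Stage 1: overshoot 15 dB → 15/10 = 1.5 dB → 8.1 dBV.
Stage 2: overshoot 22.6 dB → 22.6/2 = 11.3 dB → -3.2 dBV.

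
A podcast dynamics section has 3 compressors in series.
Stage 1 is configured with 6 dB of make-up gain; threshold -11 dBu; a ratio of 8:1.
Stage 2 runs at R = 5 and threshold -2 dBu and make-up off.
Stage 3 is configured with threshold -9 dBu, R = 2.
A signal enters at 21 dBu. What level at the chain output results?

-5.4 dBu

Stage 1: 21 dBu is 32 dB over -11 dBu; at 8:1 that becomes 4 dB over, giving -7 dBu; +6 dB make-up → -1 dBu.
Stage 2: 1 dB above -2 dBu, reduced 5:1 to 0.2 dB above → -1.8 dBu.
Stage 3: 7.2 dB above -9 dBu, reduced 2:1 to 3.6 dB above → -5.4 dBu.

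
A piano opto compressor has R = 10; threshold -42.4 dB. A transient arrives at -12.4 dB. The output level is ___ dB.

Overshoot: -12.4 − (-42.4) = 30 dB.
10:1 compression reduces that to 30/10 = 3 dB over.
That puts the output at -39.4 dB.

-39.4 dB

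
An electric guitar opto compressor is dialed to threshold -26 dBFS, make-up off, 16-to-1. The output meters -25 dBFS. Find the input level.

That's 1 dB above the -26 dBFS threshold.
Undo the ratio: input overshoot = 1 × 16 = 16 dB, giving input = -10 dBFS.

-10 dBFS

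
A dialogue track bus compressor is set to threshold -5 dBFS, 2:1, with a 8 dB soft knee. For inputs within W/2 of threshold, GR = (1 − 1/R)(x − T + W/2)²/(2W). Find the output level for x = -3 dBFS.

-4.125 dBFS

x − T + W/2 = -3 − (-5) + 4 = 6.
GR = (1 − 1/2) × 6² / 16 = 0.5 × 36 / 16 = 1.125 dB.
Output = -3 − 1.125 = -4.125 dBFS.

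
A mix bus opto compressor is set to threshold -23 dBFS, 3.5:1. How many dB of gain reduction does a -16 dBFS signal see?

The signal is 7 dB above threshold.
At 3.5:1, output sits 7/3.5 = 2 dB above threshold.
GR = overshoot in − overshoot out = 7 − 2 = 5 dB.

5 dB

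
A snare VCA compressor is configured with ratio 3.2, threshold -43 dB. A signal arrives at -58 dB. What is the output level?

-58 dB

-58 dB is 15 dB below the -43 dB threshold, so no gain reduction is applied.
Output = input = -58 dB.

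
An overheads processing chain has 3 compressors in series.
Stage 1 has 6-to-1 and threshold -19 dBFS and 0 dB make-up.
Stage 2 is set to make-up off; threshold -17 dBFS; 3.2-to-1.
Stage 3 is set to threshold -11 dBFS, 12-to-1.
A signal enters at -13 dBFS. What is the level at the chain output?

-18 dBFS

Stage 1: 6 dB above -19 dBFS, reduced 6:1 to 1 dB above → -18 dBFS.
Stage 2: below threshold (-18 ≤ -17); passes unchanged; output -18 dBFS.
Stage 3: -18 dBFS is at or below the -11 dBFS threshold — no compression; output -18 dBFS.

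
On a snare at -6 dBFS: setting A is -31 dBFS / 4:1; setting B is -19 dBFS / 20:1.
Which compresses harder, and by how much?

A, by 6.4 dB

A: overshoot 25 dB → output overshoot 6.25 dB → GR 18.75 dB.
B: overshoot 13 dB → output overshoot 0.65 dB → GR 12.35 dB.
A applies 6.4 dB more gain reduction.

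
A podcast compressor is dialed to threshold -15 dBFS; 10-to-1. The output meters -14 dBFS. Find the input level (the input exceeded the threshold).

Post-compression overshoot = -14 − (-15) = 1 dB.
Undo the ratio: input overshoot = 1 × 10 = 10 dB, giving input = -5 dBFS.

-5 dBFS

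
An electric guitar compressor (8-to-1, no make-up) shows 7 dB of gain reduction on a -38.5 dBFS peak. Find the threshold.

-46.5 dBFS

Let T be the threshold. Output overshoot = (input overshoot)/R, so -45.5 − T = (-38.5 − T)/8.
8·(-45.5 − T) = -38.5 − T → 7·T = -364 − (-38.5) = -325.5.
T = -325.5/7 = -46.5 dBFS.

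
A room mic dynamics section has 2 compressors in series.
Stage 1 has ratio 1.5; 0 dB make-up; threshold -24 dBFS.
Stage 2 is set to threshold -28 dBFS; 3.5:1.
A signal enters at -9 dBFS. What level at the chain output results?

-24 dBFS

Stage 1: -9 dBFS is 15 dB over -24 dBFS; at 1.5:1 that becomes 10 dB over, giving -14 dBFS.
Stage 2: 14 dB above -28 dBFS, reduced 3.5:1 to 4 dB above → -24 dBFS.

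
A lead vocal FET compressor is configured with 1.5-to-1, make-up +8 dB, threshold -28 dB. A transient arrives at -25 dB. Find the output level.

-25 dB sits 3 dB over threshold.
At 1.5:1 the overshoot is divided by 1.5, leaving 2 dB above threshold.
So the level is -28 + 2 = -26 dB; make-up adds 8 dB, giving -18 dB.

-18 dB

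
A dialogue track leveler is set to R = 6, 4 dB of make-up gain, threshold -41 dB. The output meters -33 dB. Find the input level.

-17 dB

Before make-up, the level was -33 − 4 = -37 dB.
Post-compression overshoot = -37 − (-41) = 4 dB.
Undo the ratio: input overshoot = 4 × 6 = 24 dB, giving input = -17 dB.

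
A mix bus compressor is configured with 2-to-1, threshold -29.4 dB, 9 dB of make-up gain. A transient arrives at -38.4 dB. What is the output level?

-29.4 dB

-38.4 dB is 9 dB below the -29.4 dB threshold, so no gain reduction is applied.
Make-up gain adds 9 dB: -38.4 + 9 = -29.4 dB.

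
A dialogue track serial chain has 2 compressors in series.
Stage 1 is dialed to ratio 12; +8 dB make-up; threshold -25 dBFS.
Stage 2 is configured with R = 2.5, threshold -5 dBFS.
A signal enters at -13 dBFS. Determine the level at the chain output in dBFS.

-16 dBFS

Stage 1: 12 dB above -25 dBFS, reduced 12:1 to 1 dB above → -24 dBFS; +8 dB make-up → -16 dBFS.
Stage 2: -16 dBFS is at or below the -5 dBFS threshold — no compression; output -16 dBFS.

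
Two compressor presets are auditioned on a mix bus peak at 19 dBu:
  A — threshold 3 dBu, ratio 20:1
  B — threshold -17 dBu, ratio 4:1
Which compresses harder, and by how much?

A: 16 dB over, compressed to 0.8 dB over, so 15.2 dB of GR.
B: 36 dB over, compressed to 9 dB over, so 27 dB of GR.
B applies 11.8 dB more gain reduction.

B, by 11.8 dB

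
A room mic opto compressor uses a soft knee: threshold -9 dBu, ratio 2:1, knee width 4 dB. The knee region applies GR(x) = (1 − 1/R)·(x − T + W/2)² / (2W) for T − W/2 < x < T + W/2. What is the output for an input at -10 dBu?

x − T + W/2 = -10 − (-9) + 2 = 1.
GR = (1 − 1/2) × 1² / 8 = 0.5 × 1 / 8 = 0.0625 dB.
Output = -10 − 0.0625 = -10.0625 dBu.

-10.0625 dBu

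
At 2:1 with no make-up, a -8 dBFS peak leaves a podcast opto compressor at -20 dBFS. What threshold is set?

Gain reduction = -8 − (-20) = 12 dB; output overshoot = GR / (R − 1) = 12 / 1 = 12 dB.
Threshold = output − output overshoot = -20 − 12 = -32 dBFS.

-32 dBFS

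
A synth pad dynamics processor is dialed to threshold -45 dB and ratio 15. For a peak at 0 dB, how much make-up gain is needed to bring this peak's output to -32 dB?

The peak compresses to -45 + 45/15 = -42 dB.
To reach -32 dB requires -32 − (-42) = 10 dB of make-up.

10 dB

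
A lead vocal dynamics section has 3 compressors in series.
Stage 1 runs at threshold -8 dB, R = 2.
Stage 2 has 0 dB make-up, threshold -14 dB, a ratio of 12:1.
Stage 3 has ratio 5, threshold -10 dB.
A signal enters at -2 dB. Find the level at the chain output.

-13.25 dB

Stage 1: -2 dB is 6 dB over -8 dB; at 2:1 that becomes 3 dB over, giving -5 dB.
Stage 2: 9 dB above -14 dB, reduced 12:1 to 0.75 dB above → -13.25 dB.
Stage 3: -13.25 dB is at or below the -10 dB threshold — no compression; output -13.25 dB.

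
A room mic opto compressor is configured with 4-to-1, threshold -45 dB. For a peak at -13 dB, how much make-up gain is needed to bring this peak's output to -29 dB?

8 dB

Overshoot 32 dB → 32/4 = 8 dB after compression, so the compressed level is -45 + 8 = -37 dB.
Make-up = target − compressed = -29 − (-37) = 8 dB.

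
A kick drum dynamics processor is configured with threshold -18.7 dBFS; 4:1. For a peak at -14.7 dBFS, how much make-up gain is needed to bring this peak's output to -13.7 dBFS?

4 dB

Overshoot 4 dB → 4/4 = 1 dB after compression, so the compressed level is -18.7 + 1 = -17.7 dBFS.
Make-up = target − compressed = -13.7 − (-17.7) = 4 dB.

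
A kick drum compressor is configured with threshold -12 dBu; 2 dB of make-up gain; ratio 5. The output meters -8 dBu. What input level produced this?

Stripping the +2 dB make-up gives -10 dBu at the gain stage.
Post-compression overshoot = -10 − (-12) = 2 dB.
Before 5:1 compression the overshoot was 2 × 5 = 10 dB, so input = -12 + 10 = -2 dBu.

-2 dBu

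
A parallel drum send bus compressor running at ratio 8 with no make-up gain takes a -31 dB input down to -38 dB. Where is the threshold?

Let T be the threshold. Output overshoot = (input overshoot)/R, so -38 − T = (-31 − T)/8.
8·(-38 − T) = -31 − T → 7·T = -304 − (-31) = -273.
T = -273/7 = -39 dB.

-39 dB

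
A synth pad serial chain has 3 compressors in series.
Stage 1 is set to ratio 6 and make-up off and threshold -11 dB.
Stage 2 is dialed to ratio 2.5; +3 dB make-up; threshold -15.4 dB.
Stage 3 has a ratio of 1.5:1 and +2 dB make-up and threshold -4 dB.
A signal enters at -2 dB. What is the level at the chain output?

-8.04 dB

Stage 1: 9 dB above -11 dB, reduced 6:1 to 1.5 dB above → -9.5 dB.
Stage 2: -9.5 dB is 5.9 dB over -15.4 dB; at 2.5:1 that becomes 2.36 dB over, giving -13.04 dB; +3 dB make-up → -10.04 dB.
Stage 3: -10.04 dB ≤ -4 dB, so stage 3 doesn't engage; make-up brings it to -8.04 dB.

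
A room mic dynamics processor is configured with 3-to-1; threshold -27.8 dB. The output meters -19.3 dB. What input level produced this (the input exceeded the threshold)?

That's 8.5 dB above the -27.8 dB threshold.
Before 3:1 compression the overshoot was 8.5 × 3 = 25.5 dB, so input = -27.8 + 25.5 = -2.3 dB.

-2.3 dB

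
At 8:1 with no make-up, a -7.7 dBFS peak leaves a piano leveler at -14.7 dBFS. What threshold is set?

Let T be the threshold. Output overshoot = (input overshoot)/R, so -14.7 − T = (-7.7 − T)/8.
8·(-14.7 − T) = -7.7 − T → 7·T = -117.6 − (-7.7) = -109.9.
T = -109.9/7 = -15.7 dBFS.

-15.7 dBFS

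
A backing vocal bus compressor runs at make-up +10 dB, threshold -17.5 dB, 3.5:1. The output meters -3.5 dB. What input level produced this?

Stripping the +10 dB make-up gives -13.5 dB at the gain stage.
Post-compression overshoot = -13.5 − (-17.5) = 4 dB.
Before 3.5:1 compression the overshoot was 4 × 3.5 = 14 dB, so input = -17.5 + 14 = -3.5 dB.

-3.5 dB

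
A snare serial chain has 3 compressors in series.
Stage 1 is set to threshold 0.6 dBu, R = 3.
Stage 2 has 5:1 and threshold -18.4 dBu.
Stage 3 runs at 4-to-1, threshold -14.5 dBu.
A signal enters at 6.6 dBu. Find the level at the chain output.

-14.425 dBu

Stage 1: overshoot 6 dB → 6/3 = 2 dB → 2.6 dBu.
Stage 2: 2.6 dBu is 21 dB over -18.4 dBu; at 5:1 that becomes 4.2 dB over, giving -14.2 dBu.
Stage 3: -14.2 dBu is 0.3 dB over -14.5 dBu; at 4:1 that becomes 0.075 dB over, giving -14.425 dBu.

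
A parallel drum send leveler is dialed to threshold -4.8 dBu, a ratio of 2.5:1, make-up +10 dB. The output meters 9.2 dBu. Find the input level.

5.2 dBu

Before make-up, the level was 9.2 − 10 = -0.8 dBu.
The compressed level sits -0.8 − (-4.8) = 4 dB over threshold.
Undo the ratio: input overshoot = 4 × 2.5 = 10 dB, giving input = 5.2 dBu.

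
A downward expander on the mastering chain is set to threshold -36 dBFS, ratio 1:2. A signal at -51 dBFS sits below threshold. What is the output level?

-66 dBFS

Below threshold, a 1:2 expander applies gain = (2−1)×(T − x) of attenuation.
(2−1) × 15 = 15 dB, so output = -51 − 15 = -66 dBFS.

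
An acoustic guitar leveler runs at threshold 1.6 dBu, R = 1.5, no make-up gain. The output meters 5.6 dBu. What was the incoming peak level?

Post-compression overshoot = 5.6 − 1.6 = 4 dB.
Before 1.5:1 compression the overshoot was 4 × 1.5 = 6 dB, so input = 1.6 + 6 = 7.6 dBu.

7.6 dBu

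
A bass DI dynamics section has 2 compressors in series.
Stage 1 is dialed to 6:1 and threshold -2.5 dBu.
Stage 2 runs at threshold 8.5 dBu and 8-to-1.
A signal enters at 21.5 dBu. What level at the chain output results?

Stage 1: overshoot 24 dB → 24/6 = 4 dB → 1.5 dBu.
Stage 2: 1.5 dBu is at or below the 8.5 dBu threshold — no compression; output 1.5 dBu.

1.5 dBu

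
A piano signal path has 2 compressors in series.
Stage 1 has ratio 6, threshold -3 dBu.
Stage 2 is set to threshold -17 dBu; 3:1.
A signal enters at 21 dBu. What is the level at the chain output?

-11 dBu

Stage 1: 21 dBu is 24 dB over -3 dBu; at 6:1 that becomes 4 dB over, giving 1 dBu.
Stage 2: 1 dBu is 18 dB over -17 dBu; at 3:1 that becomes 6 dB over, giving -11 dBu.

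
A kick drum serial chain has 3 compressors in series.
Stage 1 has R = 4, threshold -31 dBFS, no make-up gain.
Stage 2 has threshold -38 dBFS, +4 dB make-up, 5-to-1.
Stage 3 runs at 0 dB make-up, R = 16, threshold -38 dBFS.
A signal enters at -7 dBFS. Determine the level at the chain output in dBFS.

-37.5875 dBFS

Stage 1: -7 dBFS is 24 dB over -31 dBFS; at 4:1 that becomes 6 dB over, giving -25 dBFS.
Stage 2: overshoot 13 dB → 13/5 = 2.6 dB → -35.4 dBFS; +4 dB make-up → -31.4 dBFS.
Stage 3: -31.4 dBFS is 6.6 dB over -38 dBFS; at 16:1 that becomes 0.4125 dB over, giving -37.5875 dBFS.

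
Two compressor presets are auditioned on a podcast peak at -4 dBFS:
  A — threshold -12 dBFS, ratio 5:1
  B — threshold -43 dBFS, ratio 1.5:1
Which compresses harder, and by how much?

B, by 6.6 dB

A: GR = 8 − 8/5 = 6.4 dB.
B: GR = 39 − 39/1.5 = 13 dB.
B reduces 6.6 dB more.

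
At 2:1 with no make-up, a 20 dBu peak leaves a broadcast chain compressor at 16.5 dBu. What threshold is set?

Let T be the threshold. Output overshoot = (input overshoot)/R, so 16.5 − T = (20 − T)/2.
2·(16.5 − T) = 20 − T → 1·T = 33 − 20 = 13.
T = 13/1 = 13 dBu.

13 dBu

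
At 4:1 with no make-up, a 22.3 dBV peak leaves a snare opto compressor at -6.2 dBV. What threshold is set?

Gain reduction = 22.3 − (-6.2) = 28.5 dB; output overshoot = GR / (R − 1) = 28.5 / 3 = 9.5 dB.
Threshold = output − output overshoot = -6.2 − 9.5 = -15.7 dBV.

-15.7 dBV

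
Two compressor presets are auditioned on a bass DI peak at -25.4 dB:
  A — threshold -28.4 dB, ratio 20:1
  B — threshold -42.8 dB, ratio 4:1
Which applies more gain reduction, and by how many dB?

B, by 10.2 dB

A: overshoot 3 dB → output overshoot 0.15 dB → GR 2.85 dB.
B: overshoot 17.4 dB → output overshoot 4.35 dB → GR 13.05 dB.
B applies 10.2 dB more gain reduction.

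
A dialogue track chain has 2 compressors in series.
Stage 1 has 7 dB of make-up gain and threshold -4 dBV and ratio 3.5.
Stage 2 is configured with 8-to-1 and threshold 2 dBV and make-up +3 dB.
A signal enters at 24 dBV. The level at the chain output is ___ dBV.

Stage 1: 24 dBV is 28 dB over -4 dBV; at 3.5:1 that becomes 8 dB over, giving 4 dBV; +7 dB make-up → 11 dBV.
Stage 2: 9 dB above 2 dBV, reduced 8:1 to 1.125 dB above → 3.125 dBV; +3 dB make-up → 6.125 dBV.

6.125 dBV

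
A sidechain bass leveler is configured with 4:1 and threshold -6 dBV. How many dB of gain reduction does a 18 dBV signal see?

18 dB

Overshoot = 18 − (-6) = 24 dB.
A 4:1 ratio leaves 6 dB of that excess.
So the signal is attenuated by 24 − 6 = 18 dB.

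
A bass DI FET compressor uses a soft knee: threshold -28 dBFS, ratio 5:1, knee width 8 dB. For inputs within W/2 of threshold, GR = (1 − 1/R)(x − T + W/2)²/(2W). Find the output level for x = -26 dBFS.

-27.8 dBFS

x − T + W/2 = -26 − (-28) + 4 = 6.
GR = (1 − 1/5) × 6² / 16 = 0.8 × 36 / 16 = 1.8 dB.
Output = -26 − 1.8 = -27.8 dBFS.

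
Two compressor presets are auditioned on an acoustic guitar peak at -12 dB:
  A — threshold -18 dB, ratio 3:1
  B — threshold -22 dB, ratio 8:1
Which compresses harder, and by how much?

A: overshoot 6 dB → output overshoot 2 dB → GR 4 dB.
B: overshoot 10 dB → output overshoot 1.25 dB → GR 8.75 dB.
B applies 4.75 dB more gain reduction.

B, by 4.75 dB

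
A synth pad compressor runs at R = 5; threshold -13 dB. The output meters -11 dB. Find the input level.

Post-compression overshoot = -11 − (-13) = 2 dB.
Input overshoot = R × output overshoot = 10 dB → input = -13 + 10 = -3 dB.

-3 dB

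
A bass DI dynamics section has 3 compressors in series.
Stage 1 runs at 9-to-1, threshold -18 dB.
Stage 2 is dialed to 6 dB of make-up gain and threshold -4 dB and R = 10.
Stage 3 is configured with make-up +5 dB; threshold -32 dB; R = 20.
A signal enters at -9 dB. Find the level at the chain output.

Stage 1: overshoot 9 dB → 9/9 = 1 dB → -17 dB.
Stage 2: -17 dB ≤ -4 dB, so stage 2 doesn't engage; make-up brings it to -11 dB.
Stage 3: overshoot 21 dB → 21/20 = 1.05 dB → -30.95 dB; +5 dB make-up → -25.95 dB.

-25.95 dB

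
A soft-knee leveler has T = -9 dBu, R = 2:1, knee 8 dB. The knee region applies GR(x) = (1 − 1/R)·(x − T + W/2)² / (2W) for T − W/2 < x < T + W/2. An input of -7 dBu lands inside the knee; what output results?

-8.125 dBu

x − T + W/2 = -7 − (-9) + 4 = 6.
GR = (1 − 1/2) × 6² / 16 = 0.5 × 36 / 16 = 1.125 dB.
Output = -7 − 1.125 = -8.125 dBu.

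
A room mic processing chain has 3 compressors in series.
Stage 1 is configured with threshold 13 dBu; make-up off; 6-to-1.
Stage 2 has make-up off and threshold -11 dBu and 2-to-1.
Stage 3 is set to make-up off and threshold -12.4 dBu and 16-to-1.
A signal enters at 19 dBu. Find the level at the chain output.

Stage 1: overshoot 6 dB → 6/6 = 1 dB → 14 dBu.
Stage 2: 14 dBu is 25 dB over -11 dBu; at 2:1 that becomes 12.5 dB over, giving 1.5 dBu.
Stage 3: overshoot 13.9 dB → 13.9/16 = 0.86875 dB → -11.53125 dBu.

-11.53125 dBu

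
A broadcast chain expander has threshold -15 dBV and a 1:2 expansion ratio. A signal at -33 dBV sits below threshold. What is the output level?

-51 dBV

Below threshold, a 1:2 expander applies gain = (2−1)×(T − x) of attenuation.
(2−1) × 18 = 18 dB, so output = -33 − 18 = -51 dBV.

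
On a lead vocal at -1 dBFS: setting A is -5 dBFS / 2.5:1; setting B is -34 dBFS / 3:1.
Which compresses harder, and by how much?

B, by 19.6 dB

A: overshoot 4 dB → output overshoot 1.6 dB → GR 2.4 dB.
B: overshoot 33 dB → output overshoot 11 dB → GR 22 dB.
B applies 19.6 dB more gain reduction.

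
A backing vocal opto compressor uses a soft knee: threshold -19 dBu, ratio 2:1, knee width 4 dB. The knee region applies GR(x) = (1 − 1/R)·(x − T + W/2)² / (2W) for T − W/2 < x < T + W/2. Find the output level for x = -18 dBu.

x − T + W/2 = -18 − (-19) + 2 = 3.
GR = (1 − 1/2) × 3² / 8 = 0.5 × 9 / 8 = 0.5625 dB.
Output = -18 − 0.5625 = -18.5625 dBu.

-18.5625 dBu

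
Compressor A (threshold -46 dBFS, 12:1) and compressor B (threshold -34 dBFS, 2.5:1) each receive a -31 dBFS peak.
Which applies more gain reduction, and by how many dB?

A: GR = 15 − 15/12 = 13.75 dB.
B: GR = 3 − 3/2.5 = 1.8 dB.
A applies 11.95 dB more gain reduction.

A, by 11.95 dB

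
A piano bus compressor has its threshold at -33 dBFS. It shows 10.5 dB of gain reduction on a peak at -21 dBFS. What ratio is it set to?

8:1

Input overshoot = -21 − (-33) = 12 dB.
Output overshoot = 12 − 10.5 = 1.5 dB.
Ratio = input overshoot / output overshoot = 12 / 1.5 = 8.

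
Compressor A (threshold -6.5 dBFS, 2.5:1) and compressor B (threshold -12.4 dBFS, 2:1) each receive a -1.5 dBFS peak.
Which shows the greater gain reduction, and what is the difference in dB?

B, by 2.45 dB

A: 5 dB over, compressed to 2 dB over, so 3 dB of GR.
B: 10.9 dB over, compressed to 5.45 dB over, so 5.45 dB of GR.
B reduces 2.45 dB more.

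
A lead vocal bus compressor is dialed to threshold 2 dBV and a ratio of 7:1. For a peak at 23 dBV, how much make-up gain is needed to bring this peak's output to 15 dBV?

The peak compresses to 2 + 21/7 = 5 dBV.
To reach 15 dBV requires 15 − 5 = 10 dB of make-up.

10 dB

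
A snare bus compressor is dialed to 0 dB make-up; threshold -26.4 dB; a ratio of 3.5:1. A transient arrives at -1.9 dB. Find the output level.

The input is 24.5 dB above the -26.4 dB threshold.
3.5:1 compression reduces that to 24.5/3.5 = 7 dB over.
Output = -26.4 + 7 = -19.4 dB.

-19.4 dB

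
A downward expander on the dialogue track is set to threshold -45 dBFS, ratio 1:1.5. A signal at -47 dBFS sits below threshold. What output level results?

-48 dBFS

Undershoot = (-45) − (-47) = 2 dB.
At 1:1.5, that expands to 3 dB under threshold.
Output = -45 − 3 = -48 dBFS.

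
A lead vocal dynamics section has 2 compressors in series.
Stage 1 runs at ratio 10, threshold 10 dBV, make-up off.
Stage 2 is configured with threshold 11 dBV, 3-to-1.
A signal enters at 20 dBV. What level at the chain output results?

11 dBV

Stage 1: overshoot 10 dB → 10/10 = 1 dB → 11 dBV.
Stage 2: 11 dBV ≤ 11 dBV, so stage 2 doesn't engage; output 11 dBV.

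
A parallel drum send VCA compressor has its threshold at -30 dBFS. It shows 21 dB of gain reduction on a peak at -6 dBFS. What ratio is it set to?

Input overshoot = -6 − (-30) = 24 dB.
Output overshoot = 24 − 21 = 3 dB.
Ratio = input overshoot / output overshoot = 24 / 3 = 8.

8:1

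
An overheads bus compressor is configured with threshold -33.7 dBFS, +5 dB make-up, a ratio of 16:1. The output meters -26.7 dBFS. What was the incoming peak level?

Stripping the +5 dB make-up gives -31.7 dBFS at the gain stage.
The compressed level sits -31.7 − (-33.7) = 2 dB over threshold.
Before 16:1 compression the overshoot was 2 × 16 = 32 dB, so input = -33.7 + 32 = -1.7 dBFS.

-1.7 dBFS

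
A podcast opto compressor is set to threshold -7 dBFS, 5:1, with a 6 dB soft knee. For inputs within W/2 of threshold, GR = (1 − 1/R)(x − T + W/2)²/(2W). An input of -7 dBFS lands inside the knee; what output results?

-7.6 dBFS

x − T + W/2 = -7 − (-7) + 3 = 3.
GR = (1 − 1/5) × 3² / 12 = 0.8 × 9 / 12 = 0.6 dB.
Output = -7 − 0.6 = -7.6 dBFS.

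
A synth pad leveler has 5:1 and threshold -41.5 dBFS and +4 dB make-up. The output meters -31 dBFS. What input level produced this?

Remove make-up: -31 − 4 = -35 dBFS.
That's 6.5 dB above the -41.5 dBFS threshold.
Input overshoot = R × output overshoot = 32.5 dB → input = -41.5 + 32.5 = -9 dBFS.

-9 dBFS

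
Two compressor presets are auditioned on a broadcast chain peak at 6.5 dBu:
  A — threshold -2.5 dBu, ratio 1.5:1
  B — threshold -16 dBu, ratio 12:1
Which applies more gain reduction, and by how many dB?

B, by 17.625 dB

A: overshoot 9 dB → output overshoot 6 dB → GR 3 dB.
B: overshoot 22.5 dB → output overshoot 1.875 dB → GR 20.625 dB.
B applies 17.625 dB more gain reduction.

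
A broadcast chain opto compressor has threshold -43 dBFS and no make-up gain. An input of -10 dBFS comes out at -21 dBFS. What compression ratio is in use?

1.5:1

Input overshoot = -10 − (-43) = 33 dB; output overshoot = -21 − (-43) = 22 dB.
Ratio = 33 / 22 = 1.5.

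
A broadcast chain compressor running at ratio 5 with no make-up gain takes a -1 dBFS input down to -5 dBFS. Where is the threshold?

-6 dBFS

Let T be the threshold. Output overshoot = (input overshoot)/R, so -5 − T = (-1 − T)/5.
5·(-5 − T) = -1 − T → 4·T = -25 − (-1) = -24.
T = -24/4 = -6 dBFS.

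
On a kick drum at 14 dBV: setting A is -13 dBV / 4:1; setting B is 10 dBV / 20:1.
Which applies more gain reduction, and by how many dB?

A: GR = 27 − 27/4 = 20.25 dB.
B: GR = 4 − 4/20 = 3.8 dB.
Difference: 16.45 dB in favour of A.

A, by 16.45 dB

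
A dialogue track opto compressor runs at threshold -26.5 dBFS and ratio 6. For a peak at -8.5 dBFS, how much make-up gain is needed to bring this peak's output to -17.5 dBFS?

6 dB

Without make-up, output = threshold + overshoot/6 = -26.5 + 3 = -23.5 dBFS.
Gap to target: 6 dB.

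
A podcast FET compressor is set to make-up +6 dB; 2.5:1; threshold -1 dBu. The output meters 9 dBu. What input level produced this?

9 dBu

Stripping the +6 dB make-up gives 3 dBu at the gain stage.
The compressed level sits 3 − (-1) = 4 dB over threshold.
Input overshoot = R × output overshoot = 10 dB → input = -1 + 10 = 9 dBu.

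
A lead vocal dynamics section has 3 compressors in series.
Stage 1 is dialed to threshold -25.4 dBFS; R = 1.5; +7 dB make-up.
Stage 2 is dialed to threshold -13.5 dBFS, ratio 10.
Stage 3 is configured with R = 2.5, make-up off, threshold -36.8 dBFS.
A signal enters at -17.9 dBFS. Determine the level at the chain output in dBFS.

Stage 1: -17.9 dBFS is 7.5 dB over -25.4 dBFS; at 1.5:1 that becomes 5 dB over, giving -20.4 dBFS; +7 dB make-up → -13.4 dBFS.
Stage 2: -13.4 dBFS is 0.1 dB over -13.5 dBFS; at 10:1 that becomes 0.01 dB over, giving -13.49 dBFS.
Stage 3: -13.49 dBFS is 23.31 dB over -36.8 dBFS; at 2.5:1 that becomes 9.324 dB over, giving -27.476 dBFS.

-27.476 dBFS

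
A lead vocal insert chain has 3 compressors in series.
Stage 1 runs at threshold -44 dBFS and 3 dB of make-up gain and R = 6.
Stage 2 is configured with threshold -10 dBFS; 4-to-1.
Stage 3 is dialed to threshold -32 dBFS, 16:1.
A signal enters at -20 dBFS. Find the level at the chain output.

-37 dBFS

Stage 1: -20 dBFS is 24 dB over -44 dBFS; at 6:1 that becomes 4 dB over, giving -40 dBFS; +3 dB make-up → -37 dBFS.
Stage 2: -37 dBFS ≤ -10 dBFS, so stage 2 doesn't engage; output -37 dBFS.
Stage 3: -37 dBFS ≤ -32 dBFS, so stage 3 doesn't engage; output -37 dBFS.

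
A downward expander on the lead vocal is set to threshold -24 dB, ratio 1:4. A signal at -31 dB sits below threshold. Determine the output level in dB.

Below threshold, a 1:4 expander applies gain = (4−1)×(T − x) of attenuation.
(4−1) × 7 = 21 dB, so output = -31 − 21 = -52 dB.

-52 dB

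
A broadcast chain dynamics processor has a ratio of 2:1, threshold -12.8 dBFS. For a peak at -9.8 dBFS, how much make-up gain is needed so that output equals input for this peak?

Overshoot 3 dB → 3/2 = 1.5 dB after compression, so the compressed level is -12.8 + 1.5 = -11.3 dBFS.
Make-up = target − compressed = -9.8 − (-11.3) = 1.5 dB.

1.5 dB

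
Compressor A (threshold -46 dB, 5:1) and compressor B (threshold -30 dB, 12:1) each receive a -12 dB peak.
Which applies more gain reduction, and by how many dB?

A, by 10.7 dB

A: GR = 34 − 34/5 = 27.2 dB.
B: GR = 18 − 18/12 = 16.5 dB.
Difference: 10.7 dB in favour of A.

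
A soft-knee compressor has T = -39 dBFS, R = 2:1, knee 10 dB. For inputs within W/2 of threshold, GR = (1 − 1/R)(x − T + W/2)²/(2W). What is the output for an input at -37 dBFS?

x − T + W/2 = -37 − (-39) + 5 = 7.
GR = (1 − 1/2) × 7² / 20 = 0.5 × 49 / 20 = 1.225 dB.
Output = -37 − 1.225 = -38.225 dBFS.

-38.225 dBFS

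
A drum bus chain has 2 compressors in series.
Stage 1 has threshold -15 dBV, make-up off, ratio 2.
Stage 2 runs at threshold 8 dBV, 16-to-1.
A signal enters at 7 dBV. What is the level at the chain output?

-4 dBV

Stage 1: 7 dBV is 22 dB over -15 dBV; at 2:1 that becomes 11 dB over, giving -4 dBV.
Stage 2: below threshold (-4 ≤ 8); passes unchanged; output -4 dBV.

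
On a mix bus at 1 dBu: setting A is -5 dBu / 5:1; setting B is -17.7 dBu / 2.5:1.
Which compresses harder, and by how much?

A: overshoot 6 dB → output overshoot 1.2 dB → GR 4.8 dB.
B: overshoot 18.7 dB → output overshoot 7.48 dB → GR 11.22 dB.
Difference: 6.42 dB in favour of B.

B, by 6.42 dB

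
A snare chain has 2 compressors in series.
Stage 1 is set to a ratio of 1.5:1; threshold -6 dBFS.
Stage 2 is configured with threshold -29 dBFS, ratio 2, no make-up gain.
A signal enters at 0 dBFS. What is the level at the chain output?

Stage 1: overshoot 6 dB → 6/1.5 = 4 dB → -2 dBFS.
Stage 2: -2 dBFS is 27 dB over -29 dBFS; at 2:1 that becomes 13.5 dB over, giving -15.5 dBFS.

-15.5 dBFS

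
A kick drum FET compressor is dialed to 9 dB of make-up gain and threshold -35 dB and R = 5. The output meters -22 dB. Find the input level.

Stripping the +9 dB make-up gives -31 dB at the gain stage.
The compressed level sits -31 − (-35) = 4 dB over threshold.
Input overshoot = R × output overshoot = 20 dB → input = -35 + 20 = -15 dB.

-15 dB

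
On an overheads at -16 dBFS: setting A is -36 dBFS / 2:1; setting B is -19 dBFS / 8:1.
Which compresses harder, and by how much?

A, by 7.375 dB

A: overshoot 20 dB → output overshoot 10 dB → GR 10 dB.
B: overshoot 3 dB → output overshoot 0.375 dB → GR 2.625 dB.
A applies 7.375 dB more gain reduction.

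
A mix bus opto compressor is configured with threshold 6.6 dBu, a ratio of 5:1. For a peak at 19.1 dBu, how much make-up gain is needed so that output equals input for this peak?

The peak compresses to 6.6 + 12.5/5 = 9.1 dBu.
To reach 19.1 dBu requires 19.1 − 9.1 = 10 dB of make-up.

10 dB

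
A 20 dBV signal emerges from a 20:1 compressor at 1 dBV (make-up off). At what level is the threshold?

Gain reduction = 20 − 1 = 19 dB; output overshoot = GR / (R − 1) = 19 / 19 = 1 dB.
Threshold = output − output overshoot = 1 − 1 = 0 dBV.

0 dBV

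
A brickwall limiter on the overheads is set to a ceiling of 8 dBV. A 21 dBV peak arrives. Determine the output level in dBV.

8 dBV

A brickwall limiter is an ∞:1 compressor: any input above the ceiling is clamped to 8 dBV.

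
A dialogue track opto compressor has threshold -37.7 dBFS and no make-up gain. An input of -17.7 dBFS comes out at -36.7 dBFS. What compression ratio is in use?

20:1

Input overshoot = -17.7 − (-37.7) = 20 dB; output overshoot = -36.7 − (-37.7) = 1 dB.
Ratio = 20 / 1 = 20.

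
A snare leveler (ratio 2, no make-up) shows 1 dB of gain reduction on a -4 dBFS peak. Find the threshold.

Let T be the threshold. Output overshoot = (input overshoot)/R, so -5 − T = (-4 − T)/2.
2·(-5 − T) = -4 − T → 1·T = -10 − (-4) = -6.
T = -6/1 = -6 dBFS.

-6 dBFS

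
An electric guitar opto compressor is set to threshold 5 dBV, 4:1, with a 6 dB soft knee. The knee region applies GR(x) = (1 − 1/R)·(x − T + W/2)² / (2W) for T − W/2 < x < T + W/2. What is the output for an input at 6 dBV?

x − T + W/2 = 6 − 5 + 3 = 4.
GR = (1 − 1/4) × 4² / 12 = 0.75 × 16 / 12 = 1 dB.
Output = 6 − 1 = 5 dBV.

5 dBV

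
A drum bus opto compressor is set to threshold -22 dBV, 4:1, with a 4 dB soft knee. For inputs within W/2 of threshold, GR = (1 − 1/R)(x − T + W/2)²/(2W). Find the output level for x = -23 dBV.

-23.09375 dBV

x − T + W/2 = -23 − (-22) + 2 = 1.
GR = (1 − 1/4) × 1² / 8 = 0.75 × 1 / 8 = 0.09375 dB.
Output = -23 − 0.09375 = -23.09375 dBV.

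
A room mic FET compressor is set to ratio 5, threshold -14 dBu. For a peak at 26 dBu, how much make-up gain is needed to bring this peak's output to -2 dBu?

Without make-up, output = threshold + overshoot/5 = -14 + 8 = -6 dBu.
Gap to target: 4 dB.

4 dB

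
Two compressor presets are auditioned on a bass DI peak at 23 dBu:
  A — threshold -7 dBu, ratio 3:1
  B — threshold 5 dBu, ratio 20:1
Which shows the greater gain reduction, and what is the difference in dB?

A, by 2.9 dB

A: GR = 30 − 30/3 = 20 dB.
B: GR = 18 − 18/20 = 17.1 dB.
A applies 2.9 dB more gain reduction.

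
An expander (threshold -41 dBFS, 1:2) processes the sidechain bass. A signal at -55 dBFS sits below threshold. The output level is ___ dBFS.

The input is 14 dB below the -41 dBFS threshold.
A 1:2 expander multiplies undershoot by 2: 14 × 2 = 28 dB below threshold.
Output = -41 − 28 = -69 dBFS.

-69 dBFS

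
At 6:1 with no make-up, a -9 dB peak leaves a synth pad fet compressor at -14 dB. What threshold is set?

-15 dB

Gain reduction = -9 − (-14) = 5 dB; output overshoot = GR / (R − 1) = 5 / 5 = 1 dB.
Threshold = output − output overshoot = -14 − 1 = -15 dB.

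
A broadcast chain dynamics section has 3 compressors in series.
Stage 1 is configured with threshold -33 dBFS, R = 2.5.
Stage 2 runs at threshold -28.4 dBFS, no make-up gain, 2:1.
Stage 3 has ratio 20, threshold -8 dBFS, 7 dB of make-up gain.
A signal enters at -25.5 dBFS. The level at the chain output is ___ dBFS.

Stage 1: -25.5 dBFS is 7.5 dB over -33 dBFS; at 2.5:1 that becomes 3 dB over, giving -30 dBFS.
Stage 2: -30 dBFS is at or below the -28.4 dBFS threshold — no compression; output -30 dBFS.
Stage 3: -30 dBFS is at or below the -8 dBFS threshold — no compression; make-up brings it to -23 dBFS.

-23 dBFS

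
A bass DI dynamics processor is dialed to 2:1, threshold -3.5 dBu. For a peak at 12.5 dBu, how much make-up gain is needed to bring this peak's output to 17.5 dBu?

The peak compresses to -3.5 + 16/2 = 4.5 dBu.
To reach 17.5 dBu requires 17.5 − 4.5 = 13 dB of make-up.

13 dB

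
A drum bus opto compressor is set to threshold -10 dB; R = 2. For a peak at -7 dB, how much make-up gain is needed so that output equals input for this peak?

1.5 dB

Overshoot 3 dB → 3/2 = 1.5 dB after compression, so the compressed level is -10 + 1.5 = -8.5 dB.
Make-up = target − compressed = -7 − (-8.5) = 1.5 dB.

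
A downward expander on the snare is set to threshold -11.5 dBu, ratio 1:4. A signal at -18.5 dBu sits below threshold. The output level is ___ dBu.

-39.5 dBu

Undershoot = (-11.5) − (-18.5) = 7 dB.
At 1:4, that expands to 28 dB under threshold.
Output = -11.5 − 28 = -39.5 dBu.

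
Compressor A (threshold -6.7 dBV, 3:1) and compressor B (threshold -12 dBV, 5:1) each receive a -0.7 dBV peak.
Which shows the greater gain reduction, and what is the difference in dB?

A: overshoot 6 dB → output overshoot 2 dB → GR 4 dB.
B: overshoot 11.3 dB → output overshoot 2.26 dB → GR 9.04 dB.
B applies 5.04 dB more gain reduction.

B, by 5.04 dB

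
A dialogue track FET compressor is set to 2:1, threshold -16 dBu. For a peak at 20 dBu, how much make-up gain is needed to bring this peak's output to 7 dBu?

5 dB

The peak compresses to -16 + 36/2 = 2 dBu.
To reach 7 dBu requires 7 − 2 = 5 dB of make-up.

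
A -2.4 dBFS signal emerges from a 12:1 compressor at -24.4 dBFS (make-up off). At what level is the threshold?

Gain reduction = -2.4 − (-24.4) = 22 dB; output overshoot = GR / (R − 1) = 22 / 11 = 2 dB.
Threshold = output − output overshoot = -24.4 − 2 = -26.4 dBFS.

-26.4 dBFS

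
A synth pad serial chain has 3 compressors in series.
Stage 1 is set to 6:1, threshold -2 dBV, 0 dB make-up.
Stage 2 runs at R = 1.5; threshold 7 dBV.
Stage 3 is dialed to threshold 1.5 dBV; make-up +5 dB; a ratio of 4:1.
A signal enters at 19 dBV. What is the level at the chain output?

Stage 1: 19 dBV is 21 dB over -2 dBV; at 6:1 that becomes 3.5 dB over, giving 1.5 dBV.
Stage 2: 1.5 dBV ≤ 7 dBV, so stage 2 doesn't engage; output 1.5 dBV.
Stage 3: below threshold (1.5 ≤ 1.5); passes unchanged; make-up brings it to 6.5 dBV.

6.5 dBV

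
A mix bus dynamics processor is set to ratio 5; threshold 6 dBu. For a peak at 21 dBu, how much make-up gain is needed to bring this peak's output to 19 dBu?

Overshoot 15 dB → 15/5 = 3 dB after compression, so the compressed level is 6 + 3 = 9 dBu.
Make-up = target − compressed = 19 − 9 = 10 dB.

10 dB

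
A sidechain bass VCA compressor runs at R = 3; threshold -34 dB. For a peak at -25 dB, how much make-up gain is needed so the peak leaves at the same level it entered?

6 dB

Without make-up, output = threshold + overshoot/3 = -34 + 3 = -31 dB.
Gap to target: 6 dB.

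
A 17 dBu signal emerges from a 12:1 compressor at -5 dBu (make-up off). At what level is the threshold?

Input is 24 dB above T (since output overshoot × R = input overshoot: (-5 − T)·12 = 17 − T gives T = -7 dBu).
Check: -7 + (17 − (-7))/12 = -7 + 2 = -5 dBu. ✓

-7 dBu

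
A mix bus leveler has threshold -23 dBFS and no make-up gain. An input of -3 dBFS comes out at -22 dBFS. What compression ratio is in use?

20:1

Input overshoot = -3 − (-23) = 20 dB; output overshoot = -22 − (-23) = 1 dB.
Ratio = 20 / 1 = 20.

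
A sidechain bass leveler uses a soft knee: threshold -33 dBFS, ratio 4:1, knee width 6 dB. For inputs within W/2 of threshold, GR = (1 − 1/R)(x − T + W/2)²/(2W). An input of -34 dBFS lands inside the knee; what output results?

x − T + W/2 = -34 − (-33) + 3 = 2.
GR = (1 − 1/4) × 2² / 12 = 0.75 × 4 / 12 = 0.25 dB.
Output = -34 − 0.25 = -34.25 dBFS.

-34.25 dBFS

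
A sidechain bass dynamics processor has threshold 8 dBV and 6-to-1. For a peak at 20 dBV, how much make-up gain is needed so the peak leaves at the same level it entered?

Overshoot 12 dB → 12/6 = 2 dB after compression, so the compressed level is 8 + 2 = 10 dBV.
Make-up = target − compressed = 20 − 10 = 10 dB.

10 dB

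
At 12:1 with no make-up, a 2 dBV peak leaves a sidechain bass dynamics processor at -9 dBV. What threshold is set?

-10 dBV

Let T be the threshold. Output overshoot = (input overshoot)/R, so -9 − T = (2 − T)/12.
12·(-9 − T) = 2 − T → 11·T = -108 − 2 = -110.
T = -110/11 = -10 dBV.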